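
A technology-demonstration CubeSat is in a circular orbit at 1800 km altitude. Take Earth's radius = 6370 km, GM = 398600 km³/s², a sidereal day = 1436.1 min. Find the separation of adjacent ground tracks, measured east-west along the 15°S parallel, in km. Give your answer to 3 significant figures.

3300 km

Semi-major axis a = 6370 + 1800 = 8170 km. Period T = 2π√(a³/μ) = 2π√(8170³/398600) = 7349.3 s = 122.49 min.
Node shift per orbit = (7349.3/86166) × 360° = 30.71°.
Equatorial spacing = 30.71 × 111.2 km/° = 3414 km.
At 15° latitude, spacing = 3414 × cos(15°) = 3297 km.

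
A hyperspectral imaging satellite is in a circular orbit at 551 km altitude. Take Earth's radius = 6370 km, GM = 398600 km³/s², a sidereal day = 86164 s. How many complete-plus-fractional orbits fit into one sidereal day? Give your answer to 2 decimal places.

15.04

Semi-major axis a = 6370 + 551 = 6921 km. Period T = 2π√(a³/μ) = 2π√(6921³/398600) = 5730.1 s = 95.50 min.
Orbits per sidereal day = 86164 / 5730.1 = 15.037.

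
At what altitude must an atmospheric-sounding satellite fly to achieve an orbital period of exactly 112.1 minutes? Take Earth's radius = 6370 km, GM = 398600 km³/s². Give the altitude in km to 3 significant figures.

1330 km

T = 112.1 min = 6726.0 s.
From T = 2π√(a³/μ): a = (μ T²/4π²)^(1/3) = (398600 × 6726.0² / 4π²)^(1/3) = 7701 km.
Altitude h = a − R = 7701 − 6370 = 1331 km.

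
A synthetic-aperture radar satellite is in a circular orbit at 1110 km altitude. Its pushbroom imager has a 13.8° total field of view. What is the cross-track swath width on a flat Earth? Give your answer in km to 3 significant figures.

Half-angle = 13.8°/2 = 6.9°.
Swath width ≈ 2h·tan(θ/2) = 2 × 1110 × tan(6.9°) = 268.6 km.

269 km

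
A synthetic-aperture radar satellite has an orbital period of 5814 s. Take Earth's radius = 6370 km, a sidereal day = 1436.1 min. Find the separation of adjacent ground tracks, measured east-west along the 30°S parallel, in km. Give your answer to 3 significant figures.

2340 km

Node shift per orbit = (5814.0/86166) × 360° = 24.29°.
Equatorial spacing = 24.29 × 111.2 km/° = 2701 km.
At 30° latitude, spacing = 2701 × cos(30°) = 2339 km.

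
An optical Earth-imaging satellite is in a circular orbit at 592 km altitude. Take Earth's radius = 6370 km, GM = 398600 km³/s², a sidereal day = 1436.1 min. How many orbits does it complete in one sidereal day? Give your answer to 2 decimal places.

Semi-major axis a = 6370 + 592 = 6962 km. Period T = 2π√(a³/μ) = 2π√(6962³/398600) = 5781.1 s = 96.35 min.
Orbits per sidereal day = 86166 / 5781.1 = 14.905.

14.90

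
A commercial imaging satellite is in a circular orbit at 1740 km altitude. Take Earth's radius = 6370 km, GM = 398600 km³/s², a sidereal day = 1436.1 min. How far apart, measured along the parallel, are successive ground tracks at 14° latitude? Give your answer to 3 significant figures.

Semi-major axis a = 6370 + 1740 = 8110 km. Period T = 2π√(a³/μ) = 2π√(8110³/398600) = 7268.5 s = 121.14 min.
Node shift per orbit = (7268.5/86166) × 360° = 30.37°.
Equatorial spacing = 30.37 × 111.2 km/° = 3376 km.
At 14° latitude, spacing = 3376 × cos(14°) = 3276 km.

3280 km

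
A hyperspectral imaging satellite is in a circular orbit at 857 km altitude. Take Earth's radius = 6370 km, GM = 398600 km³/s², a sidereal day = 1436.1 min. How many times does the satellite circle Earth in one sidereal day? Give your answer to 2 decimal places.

14.09

Semi-major axis a = 6370 + 857 = 7227 km. Period T = 2π√(a³/μ) = 2π√(7227³/398600) = 6114.3 s = 101.91 min.
Orbits per sidereal day = 86166 / 6114.3 = 14.092.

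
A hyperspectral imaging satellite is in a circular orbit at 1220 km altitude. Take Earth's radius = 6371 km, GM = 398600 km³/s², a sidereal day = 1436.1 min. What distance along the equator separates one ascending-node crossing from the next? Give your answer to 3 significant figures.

3060 km

Semi-major axis a = 6371 + 1220 = 7591 km. Period T = 2π√(a³/μ) = 2π√(7591³/398600) = 6582.0 s = 109.70 min.
During one orbit Earth rotates (6582.0 / 86166) × 360° = 27.50°.
At the equator that is 27.50° × (2π·6371/360) km/° = 27.50 × 111.2 = 3058 km.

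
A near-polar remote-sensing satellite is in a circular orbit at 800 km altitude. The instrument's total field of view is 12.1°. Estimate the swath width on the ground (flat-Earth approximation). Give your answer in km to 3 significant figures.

170 km

Half-angle = 12.1°/2 = 6.05°.
Swath width ≈ 2h·tan(θ/2) = 2 × 800 × tan(6.05°) = 169.6 km.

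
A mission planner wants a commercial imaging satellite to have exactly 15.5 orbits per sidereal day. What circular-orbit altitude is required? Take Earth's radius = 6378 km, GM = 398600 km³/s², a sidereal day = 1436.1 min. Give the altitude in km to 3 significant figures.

Required period T = 86166 / 15.5 = 5559.1 s.
From T = 2π√(a³/μ): a = (μ T²/4π²)^(1/3) = (398600 × 5559.1² / 4π²)^(1/3) = 6783 km.
Altitude h = a − R = 6783 − 6378 = 405 km.

405 km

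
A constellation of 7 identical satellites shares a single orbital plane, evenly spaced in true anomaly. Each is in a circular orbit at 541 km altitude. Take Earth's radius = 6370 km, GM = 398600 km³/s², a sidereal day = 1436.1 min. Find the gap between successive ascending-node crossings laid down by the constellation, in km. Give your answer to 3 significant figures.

379 km

Semi-major axis a = 6370 + 541 = 6911 km. Period T = 2π√(a³/μ) = 2π√(6911³/398600) = 5717.7 s = 95.30 min.
Single-satellite node shift = (5717.7/86166) × 360° = 23.89°.
With 7 satellites evenly phased, successive equator crossings are 23.89/7 = 3.413° apart.
That is 3.413 × 111.2 = 379 km at the equator.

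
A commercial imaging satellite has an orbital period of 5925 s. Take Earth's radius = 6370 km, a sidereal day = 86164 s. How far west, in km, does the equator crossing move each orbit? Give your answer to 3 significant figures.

2750 km

During one orbit Earth rotates (5925.0 / 86164) × 360° = 24.76°.
At the equator that is 24.76° × (2π·6370/360) km/° = 24.76 × 111.2 = 2752 km.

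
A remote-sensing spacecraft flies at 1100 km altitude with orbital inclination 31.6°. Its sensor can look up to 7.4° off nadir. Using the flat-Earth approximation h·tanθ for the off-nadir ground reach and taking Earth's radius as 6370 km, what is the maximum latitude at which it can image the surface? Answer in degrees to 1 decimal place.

For a prograde orbit the ground track reaches latitude ±i = ±31.6°.
Sensor half-swath on the ground ≈ 1100·tan(7.4°) = 143 km = 1.29° of latitude.
Maximum observable latitude ≈ 31.6 + 1.29 = 32.9°.

32.9°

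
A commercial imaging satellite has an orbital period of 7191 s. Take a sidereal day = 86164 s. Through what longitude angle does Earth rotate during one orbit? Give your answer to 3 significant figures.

During one orbit Earth rotates (7191.0 / 86164) × 360° = 30.04°.

30.0°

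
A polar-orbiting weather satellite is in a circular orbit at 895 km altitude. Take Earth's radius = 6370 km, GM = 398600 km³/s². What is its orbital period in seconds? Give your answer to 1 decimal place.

6162.6 seconds

Semi-major axis a = 6370 + 895 = 7265 km. Period T = 2π√(a³/μ) = 2π√(7265³/398600) = 6162.6 s = 102.71 min.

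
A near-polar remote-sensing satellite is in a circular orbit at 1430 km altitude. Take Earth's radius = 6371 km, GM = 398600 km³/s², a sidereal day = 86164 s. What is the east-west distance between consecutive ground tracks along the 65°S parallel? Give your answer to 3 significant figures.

Semi-major axis a = 6371 + 1430 = 7801 km. Period T = 2π√(a³/μ) = 2π√(7801³/398600) = 6857.0 s = 114.28 min.
Node shift per orbit = (6857.0/86164) × 360° = 28.65°.
Equatorial spacing = 28.65 × 111.2 km/° = 3186 km.
At 65° latitude, spacing = 3186 × cos(65°) = 1346 km.

1350 km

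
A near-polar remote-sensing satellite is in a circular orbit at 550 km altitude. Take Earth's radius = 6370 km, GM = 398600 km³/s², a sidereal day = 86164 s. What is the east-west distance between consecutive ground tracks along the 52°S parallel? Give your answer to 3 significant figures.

1640 km

Semi-major axis a = 6370 + 550 = 6920 km. Period T = 2π√(a³/μ) = 2π√(6920³/398600) = 5728.9 s = 95.48 min.
Node shift per orbit = (5728.9/86164) × 360° = 23.94°.
Equatorial spacing = 23.94 × 111.2 km/° = 2661 km.
At 52° latitude, spacing = 2661 × cos(52°) = 1638 km.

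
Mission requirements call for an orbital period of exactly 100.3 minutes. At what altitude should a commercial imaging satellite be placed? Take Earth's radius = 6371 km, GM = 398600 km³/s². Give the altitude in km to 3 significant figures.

T = 100.3 min = 6018.0 s.
From T = 2π√(a³/μ): a = (μ T²/4π²)^(1/3) = (398600 × 6018.0² / 4π²)^(1/3) = 7151 km.
Altitude h = a − R = 7151 − 6371 = 780 km.

780 km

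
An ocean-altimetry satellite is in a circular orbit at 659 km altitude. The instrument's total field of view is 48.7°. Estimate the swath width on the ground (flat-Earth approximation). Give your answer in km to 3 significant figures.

Half-angle = 48.7°/2 = 24.35°.
Swath width ≈ 2h·tan(θ/2) = 2 × 659 × tan(24.35°) = 596.5 km.

596 km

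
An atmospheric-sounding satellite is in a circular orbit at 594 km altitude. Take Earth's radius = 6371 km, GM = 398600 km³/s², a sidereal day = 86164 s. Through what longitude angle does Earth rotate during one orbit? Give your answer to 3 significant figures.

Semi-major axis a = 6371 + 594 = 6965 km. Period T = 2π√(a³/μ) = 2π√(6965³/398600) = 5784.9 s = 96.41 min.
During one orbit Earth rotates (5784.9 / 86164) × 360° = 24.17°.

24.2°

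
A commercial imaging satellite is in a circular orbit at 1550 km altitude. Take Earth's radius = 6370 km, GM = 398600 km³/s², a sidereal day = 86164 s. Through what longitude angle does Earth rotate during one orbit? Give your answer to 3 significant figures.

29.3°

Semi-major axis a = 6370 + 1550 = 7920 km. Period T = 2π√(a³/μ) = 2π√(7920³/398600) = 7014.5 s = 116.91 min.
During one orbit Earth rotates (7014.5 / 86164) × 360° = 29.31°.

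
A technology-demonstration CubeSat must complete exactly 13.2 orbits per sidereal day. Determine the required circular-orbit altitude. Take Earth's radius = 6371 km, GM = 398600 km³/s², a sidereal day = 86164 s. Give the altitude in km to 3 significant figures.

Required period T = 86164 / 13.2 = 6527.6 s.
From T = 2π√(a³/μ): a = (μ T²/4π²)^(1/3) = (398600 × 6527.6² / 4π²)^(1/3) = 7549 km.
Altitude h = a − R = 7549 − 6371 = 1178 km.

1180 km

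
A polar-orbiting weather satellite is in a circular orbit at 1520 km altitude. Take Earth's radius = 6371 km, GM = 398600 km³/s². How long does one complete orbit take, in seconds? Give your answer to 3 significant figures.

6980 seconds

Semi-major axis a = 6371 + 1520 = 7891 km. Period T = 2π√(a³/μ) = 2π√(7891³/398600) = 6976.0 s = 116.27 min.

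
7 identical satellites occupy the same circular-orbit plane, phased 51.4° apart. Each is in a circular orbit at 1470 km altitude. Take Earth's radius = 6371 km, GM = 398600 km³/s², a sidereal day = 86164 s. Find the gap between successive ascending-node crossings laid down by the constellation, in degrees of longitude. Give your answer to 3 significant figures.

4.12°

Semi-major axis a = 6371 + 1470 = 7841 km. Period T = 2π√(a³/μ) = 2π√(7841³/398600) = 6909.8 s = 115.16 min.
Single-satellite node shift = (6909.8/86164) × 360° = 28.87°.
With 7 satellites evenly phased, successive equator crossings are 28.87/7 = 4.124° apart.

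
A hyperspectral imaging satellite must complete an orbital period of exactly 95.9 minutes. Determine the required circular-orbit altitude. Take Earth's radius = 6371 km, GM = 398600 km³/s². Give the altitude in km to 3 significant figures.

569 km

T = 95.9 min = 5754.0 s.
From T = 2π√(a³/μ): a = (μ T²/4π²)^(1/3) = (398600 × 5754.0² / 4π²)^(1/3) = 6940 km.
Altitude h = a − R = 6940 − 6371 = 569 km.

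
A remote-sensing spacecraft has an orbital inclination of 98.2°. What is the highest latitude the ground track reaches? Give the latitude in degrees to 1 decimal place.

81.8°

Retrograde orbit: the ground track reaches ±(180° − i) = ±(180 − 98.2) = ±81.8°.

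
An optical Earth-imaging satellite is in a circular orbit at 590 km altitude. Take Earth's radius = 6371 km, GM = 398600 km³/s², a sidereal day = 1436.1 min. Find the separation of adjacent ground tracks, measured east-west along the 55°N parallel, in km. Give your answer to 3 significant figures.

1540 km

Semi-major axis a = 6371 + 590 = 6961 km. Period T = 2π√(a³/μ) = 2π√(6961³/398600) = 5779.9 s = 96.33 min.
Node shift per orbit = (5779.9/86166) × 360° = 24.15°.
Equatorial spacing = 24.15 × 111.2 km/° = 2685 km.
At 55° latitude, spacing = 2685 × cos(55°) = 1540 km.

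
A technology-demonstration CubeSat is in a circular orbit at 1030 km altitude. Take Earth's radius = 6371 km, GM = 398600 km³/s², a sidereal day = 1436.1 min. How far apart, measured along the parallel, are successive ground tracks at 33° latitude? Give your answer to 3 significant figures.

2470 km

Semi-major axis a = 6371 + 1030 = 7401 km. Period T = 2π√(a³/μ) = 2π√(7401³/398600) = 6336.5 s = 105.61 min.
Node shift per orbit = (6336.5/86166) × 360° = 26.47°.
Equatorial spacing = 26.47 × 111.2 km/° = 2944 km.
At 33° latitude, spacing = 2944 × cos(33°) = 2469 km.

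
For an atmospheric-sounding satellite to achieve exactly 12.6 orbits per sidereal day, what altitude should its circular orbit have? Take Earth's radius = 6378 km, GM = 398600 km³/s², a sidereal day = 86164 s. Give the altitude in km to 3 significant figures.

1410 km

Required period T = 86164 / 12.6 = 6838.4 s.
From T = 2π√(a³/μ): a = (μ T²/4π²)^(1/3) = (398600 × 6838.4² / 4π²)^(1/3) = 7787 km.
Altitude h = a − R = 7787 − 6378 = 1409 km.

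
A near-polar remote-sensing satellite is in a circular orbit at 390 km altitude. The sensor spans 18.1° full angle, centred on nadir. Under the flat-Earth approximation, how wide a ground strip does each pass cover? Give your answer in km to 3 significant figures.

Half-angle = 18.1°/2 = 9.05°.
Swath width ≈ 2h·tan(θ/2) = 2 × 390 × tan(9.05°) = 124.2 km.

124 km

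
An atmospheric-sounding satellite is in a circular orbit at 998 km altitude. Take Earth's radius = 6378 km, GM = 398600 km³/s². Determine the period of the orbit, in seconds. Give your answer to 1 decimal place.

Semi-major axis a = 6378 + 998 = 7376 km. Period T = 2π√(a³/μ) = 2π√(7376³/398600) = 6304.4 s = 105.07 min.

6304.4 seconds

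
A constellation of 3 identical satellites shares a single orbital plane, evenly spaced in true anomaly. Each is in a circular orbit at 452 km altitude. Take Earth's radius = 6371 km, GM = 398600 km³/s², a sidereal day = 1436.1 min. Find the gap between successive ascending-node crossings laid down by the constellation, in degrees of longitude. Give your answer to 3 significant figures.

Semi-major axis a = 6371 + 452 = 6823 km. Period T = 2π√(a³/μ) = 2π√(6823³/398600) = 5608.9 s = 93.48 min.
Single-satellite node shift = (5608.9/86166) × 360° = 23.43°.
With 3 satellites evenly phased, successive equator crossings are 23.43/3 = 7.811° apart.

7.81°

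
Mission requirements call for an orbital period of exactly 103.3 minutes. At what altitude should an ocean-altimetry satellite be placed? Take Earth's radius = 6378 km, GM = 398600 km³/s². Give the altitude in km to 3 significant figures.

T = 103.3 min = 6198.0 s.
From T = 2π√(a³/μ): a = (μ T²/4π²)^(1/3) = (398600 × 6198.0² / 4π²)^(1/3) = 7293 km.
Altitude h = a − R = 7293 − 6378 = 915 km.

915 km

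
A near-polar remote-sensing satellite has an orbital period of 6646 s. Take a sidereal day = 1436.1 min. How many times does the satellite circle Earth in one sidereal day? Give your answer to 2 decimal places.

12.97

Orbits per sidereal day = 86166 / 6646.0 = 12.965.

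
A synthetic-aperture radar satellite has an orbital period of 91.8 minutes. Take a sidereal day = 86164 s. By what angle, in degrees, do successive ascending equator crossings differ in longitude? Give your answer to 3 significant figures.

T = 91.8 min = 5508.0 s.
During one orbit Earth rotates (5508.0 / 86164) × 360° = 23.01°.

23.0°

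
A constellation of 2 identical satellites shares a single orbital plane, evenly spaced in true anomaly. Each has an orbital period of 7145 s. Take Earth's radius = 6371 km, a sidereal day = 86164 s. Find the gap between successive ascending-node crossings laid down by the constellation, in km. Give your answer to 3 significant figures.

Single-satellite node shift = (7145.0/86164) × 360° = 29.85°.
With 2 satellites evenly phased, successive equator crossings are 29.85/2 = 14.926° apart.
That is 14.926 × 111.2 = 1660 km at the equator.

1660 km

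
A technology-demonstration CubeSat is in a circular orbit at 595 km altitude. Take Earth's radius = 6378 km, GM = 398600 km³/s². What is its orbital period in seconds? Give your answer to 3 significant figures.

Semi-major axis a = 6378 + 595 = 6973 km. Period T = 2π√(a³/μ) = 2π√(6973³/398600) = 5794.8 s = 96.58 min.

5790 seconds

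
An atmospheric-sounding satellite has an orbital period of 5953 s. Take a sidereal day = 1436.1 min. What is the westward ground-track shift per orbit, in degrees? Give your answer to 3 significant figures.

24.9°

During one orbit Earth rotates (5953.0 / 86166) × 360° = 24.87°.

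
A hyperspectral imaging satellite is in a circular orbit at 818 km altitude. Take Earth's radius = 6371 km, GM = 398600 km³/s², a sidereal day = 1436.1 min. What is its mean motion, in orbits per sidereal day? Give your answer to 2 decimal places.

Semi-major axis a = 6371 + 818 = 7189 km. Period T = 2π√(a³/μ) = 2π√(7189³/398600) = 6066.2 s = 101.10 min.
Orbits per sidereal day = 86166 / 6066.2 = 14.204.

14.20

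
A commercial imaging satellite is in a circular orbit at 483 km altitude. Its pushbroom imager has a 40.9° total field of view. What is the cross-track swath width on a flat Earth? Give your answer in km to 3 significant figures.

Half-angle = 40.9°/2 = 20.45°.
Swath width ≈ 2h·tan(θ/2) = 2 × 483 × tan(20.45°) = 360.2 km.

360 km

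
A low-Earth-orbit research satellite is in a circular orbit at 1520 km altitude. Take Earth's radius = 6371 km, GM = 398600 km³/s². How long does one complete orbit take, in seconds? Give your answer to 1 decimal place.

Semi-major axis a = 6371 + 1520 = 7891 km. Period T = 2π√(a³/μ) = 2π√(7891³/398600) = 6976.0 s = 116.27 min.

6976.0 seconds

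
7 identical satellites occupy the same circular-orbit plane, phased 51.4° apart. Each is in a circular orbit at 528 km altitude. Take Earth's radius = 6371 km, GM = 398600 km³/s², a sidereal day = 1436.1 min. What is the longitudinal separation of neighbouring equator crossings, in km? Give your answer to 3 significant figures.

Semi-major axis a = 6371 + 528 = 6899 km. Period T = 2π√(a³/μ) = 2π√(6899³/398600) = 5702.8 s = 95.05 min.
Single-satellite node shift = (5702.8/86166) × 360° = 23.83°.
With 7 satellites evenly phased, successive equator crossings are 23.83/7 = 3.404° apart.
That is 3.404 × 111.2 = 378 km at the equator.

378 km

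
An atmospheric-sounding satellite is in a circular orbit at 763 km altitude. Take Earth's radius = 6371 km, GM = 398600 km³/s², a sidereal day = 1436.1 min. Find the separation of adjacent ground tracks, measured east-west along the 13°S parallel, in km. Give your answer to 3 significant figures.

Semi-major axis a = 6371 + 763 = 7134 km. Period T = 2π√(a³/μ) = 2π√(7134³/398600) = 5996.7 s = 99.94 min.
Node shift per orbit = (5996.7/86166) × 360° = 25.05°.
Equatorial spacing = 25.05 × 111.2 km/° = 2786 km.
At 13° latitude, spacing = 2786 × cos(13°) = 2714 km.

2710 km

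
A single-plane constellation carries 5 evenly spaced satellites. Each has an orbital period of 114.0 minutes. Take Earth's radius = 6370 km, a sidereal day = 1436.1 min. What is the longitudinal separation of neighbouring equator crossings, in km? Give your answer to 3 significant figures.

635 km

T = 114.0 min = 6840.0 s.
Single-satellite node shift = (6840.0/86166) × 360° = 28.58°.
With 5 satellites evenly phased, successive equator crossings are 28.58/5 = 5.715° apart.
That is 5.715 × 111.2 = 635 km at the equator.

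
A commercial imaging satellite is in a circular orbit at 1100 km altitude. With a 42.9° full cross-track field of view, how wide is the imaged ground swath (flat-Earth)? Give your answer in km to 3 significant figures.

Half-angle = 42.9°/2 = 21.45°.
Swath width ≈ 2h·tan(θ/2) = 2 × 1100 × tan(21.45°) = 864.4 km.

864 km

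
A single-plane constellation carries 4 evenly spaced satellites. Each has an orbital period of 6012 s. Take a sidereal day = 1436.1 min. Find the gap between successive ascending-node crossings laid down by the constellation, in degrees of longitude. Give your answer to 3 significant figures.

Single-satellite node shift = (6012.0/86166) × 360° = 25.12°.
With 4 satellites evenly phased, successive equator crossings are 25.12/4 = 6.280° apart.

6.28°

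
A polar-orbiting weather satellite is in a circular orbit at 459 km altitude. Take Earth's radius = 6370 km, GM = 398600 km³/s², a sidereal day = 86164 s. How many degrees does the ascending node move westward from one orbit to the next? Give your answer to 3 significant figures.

Semi-major axis a = 6370 + 459 = 6829 km. Period T = 2π√(a³/μ) = 2π√(6829³/398600) = 5616.3 s = 93.60 min.
During one orbit Earth rotates (5616.3 / 86164) × 360° = 23.47°.

23.5°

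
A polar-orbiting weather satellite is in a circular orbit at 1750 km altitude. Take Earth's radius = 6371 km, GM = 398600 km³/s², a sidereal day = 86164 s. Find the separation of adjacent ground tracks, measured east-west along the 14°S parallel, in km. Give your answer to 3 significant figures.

Semi-major axis a = 6371 + 1750 = 8121 km. Period T = 2π√(a³/μ) = 2π√(8121³/398600) = 7283.3 s = 121.39 min.
Node shift per orbit = (7283.3/86164) × 360° = 30.43°.
Equatorial spacing = 30.43 × 111.2 km/° = 3384 km.
At 14° latitude, spacing = 3384 × cos(14°) = 3283 km.

3280 km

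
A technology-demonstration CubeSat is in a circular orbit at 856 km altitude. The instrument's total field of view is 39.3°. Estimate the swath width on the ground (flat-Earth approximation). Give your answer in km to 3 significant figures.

611 km

Half-angle = 39.3°/2 = 19.65°.
Swath width ≈ 2h·tan(θ/2) = 2 × 856 × tan(19.65°) = 611.3 km.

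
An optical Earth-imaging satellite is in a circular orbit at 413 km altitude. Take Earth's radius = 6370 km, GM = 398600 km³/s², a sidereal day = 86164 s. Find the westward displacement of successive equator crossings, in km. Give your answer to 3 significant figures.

Semi-major axis a = 6370 + 413 = 6783 km. Period T = 2π√(a³/μ) = 2π√(6783³/398600) = 5559.6 s = 92.66 min.
During one orbit Earth rotates (5559.6 / 86164) × 360° = 23.23°.
At the equator that is 23.23° × (2π·6370/360) km/° = 23.23 × 111.2 = 2582 km.

2580 km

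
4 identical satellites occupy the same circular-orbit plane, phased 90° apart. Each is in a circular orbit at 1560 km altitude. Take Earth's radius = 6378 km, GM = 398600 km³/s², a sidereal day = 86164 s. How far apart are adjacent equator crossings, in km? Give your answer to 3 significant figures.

818 km

Semi-major axis a = 6378 + 1560 = 7938 km. Period T = 2π√(a³/μ) = 2π√(7938³/398600) = 7038.5 s = 117.31 min.
Single-satellite node shift = (7038.5/86164) × 360° = 29.41°.
With 4 satellites evenly phased, successive equator crossings are 29.41/4 = 7.352° apart.
That is 7.352 × 111.3 = 818 km at the equator.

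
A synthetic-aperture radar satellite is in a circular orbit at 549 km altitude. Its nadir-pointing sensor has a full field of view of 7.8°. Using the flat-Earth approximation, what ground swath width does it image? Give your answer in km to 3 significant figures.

Half-angle = 7.8°/2 = 3.9°.
Swath width ≈ 2h·tan(θ/2) = 2 × 549 × tan(3.9°) = 74.9 km.

74.9 km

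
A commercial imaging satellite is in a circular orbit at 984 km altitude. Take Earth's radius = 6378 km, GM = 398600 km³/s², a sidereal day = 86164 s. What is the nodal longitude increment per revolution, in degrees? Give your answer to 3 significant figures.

Semi-major axis a = 6378 + 984 = 7362 km. Period T = 2π√(a³/μ) = 2π√(7362³/398600) = 6286.4 s = 104.77 min.
During one orbit Earth rotates (6286.4 / 86164) × 360° = 26.27°.

26.3°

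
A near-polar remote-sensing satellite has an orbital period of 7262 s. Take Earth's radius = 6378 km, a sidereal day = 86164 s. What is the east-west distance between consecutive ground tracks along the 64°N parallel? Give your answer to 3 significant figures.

Node shift per orbit = (7262.0/86164) × 360° = 30.34°.
Equatorial spacing = 30.34 × 111.3 km/° = 3377 km.
At 64° latitude, spacing = 3377 × cos(64°) = 1481 km.

1480 km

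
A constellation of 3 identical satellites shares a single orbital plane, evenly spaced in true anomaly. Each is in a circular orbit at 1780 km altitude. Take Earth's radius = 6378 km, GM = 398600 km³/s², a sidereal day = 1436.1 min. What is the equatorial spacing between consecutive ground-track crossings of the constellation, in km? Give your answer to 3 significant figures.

1140 km

Semi-major axis a = 6378 + 1780 = 8158 km. Period T = 2π√(a³/μ) = 2π√(8158³/398600) = 7333.1 s = 122.22 min.
Single-satellite node shift = (7333.1/86166) × 360° = 30.64°.
With 3 satellites evenly phased, successive equator crossings are 30.64/3 = 10.213° apart.
That is 10.213 × 111.3 = 1137 km at the equator.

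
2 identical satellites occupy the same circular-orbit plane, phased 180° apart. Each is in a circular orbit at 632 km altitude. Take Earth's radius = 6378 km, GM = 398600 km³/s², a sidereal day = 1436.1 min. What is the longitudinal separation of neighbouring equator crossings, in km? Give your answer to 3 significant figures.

1360 km

Semi-major axis a = 6378 + 632 = 7010 km. Period T = 2π√(a³/μ) = 2π√(7010³/398600) = 5841.0 s = 97.35 min.
Single-satellite node shift = (5841.0/86166) × 360° = 24.40°.
With 2 satellites evenly phased, successive equator crossings are 24.40/2 = 12.202° apart.
That is 12.202 × 111.3 = 1358 km at the equator.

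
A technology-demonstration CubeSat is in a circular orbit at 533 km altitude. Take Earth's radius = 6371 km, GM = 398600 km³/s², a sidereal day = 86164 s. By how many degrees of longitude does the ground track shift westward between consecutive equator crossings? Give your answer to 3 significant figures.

23.9°

Semi-major axis a = 6371 + 533 = 6904 km. Period T = 2π√(a³/μ) = 2π√(6904³/398600) = 5709.0 s = 95.15 min.
During one orbit Earth rotates (5709.0 / 86164) × 360° = 23.85°.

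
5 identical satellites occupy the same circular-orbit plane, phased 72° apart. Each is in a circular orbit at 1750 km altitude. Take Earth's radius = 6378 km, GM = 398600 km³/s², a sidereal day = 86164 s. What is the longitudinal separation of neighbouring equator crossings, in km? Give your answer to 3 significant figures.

Semi-major axis a = 6378 + 1750 = 8128 km. Period T = 2π√(a³/μ) = 2π√(8128³/398600) = 7292.7 s = 121.54 min.
Single-satellite node shift = (7292.7/86164) × 360° = 30.47°.
With 5 satellites evenly phased, successive equator crossings are 30.47/5 = 6.094° apart.
That is 6.094 × 111.3 = 678 km at the equator.

678 km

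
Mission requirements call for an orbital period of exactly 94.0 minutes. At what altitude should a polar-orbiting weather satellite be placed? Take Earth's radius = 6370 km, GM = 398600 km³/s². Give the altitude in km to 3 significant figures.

T = 94.0 min = 5640.0 s.
From T = 2π√(a³/μ): a = (μ T²/4π²)^(1/3) = (398600 × 5640.0² / 4π²)^(1/3) = 6848 km.
Altitude h = a − R = 6848 − 6370 = 478 km.

478 km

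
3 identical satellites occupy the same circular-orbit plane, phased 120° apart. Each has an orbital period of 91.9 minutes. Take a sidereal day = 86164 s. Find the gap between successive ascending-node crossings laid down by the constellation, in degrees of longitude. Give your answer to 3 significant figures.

T = 91.9 min = 5514.0 s.
Single-satellite node shift = (5514.0/86164) × 360° = 23.04°.
With 3 satellites evenly phased, successive equator crossings are 23.04/3 = 7.679° apart.

7.68°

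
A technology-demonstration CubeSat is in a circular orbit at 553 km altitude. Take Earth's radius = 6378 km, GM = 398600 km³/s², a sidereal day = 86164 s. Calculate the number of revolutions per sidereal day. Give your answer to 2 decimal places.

Semi-major axis a = 6378 + 553 = 6931 km. Period T = 2π√(a³/μ) = 2π√(6931³/398600) = 5742.6 s = 95.71 min.
Orbits per sidereal day = 86164 / 5742.6 = 15.004.

15.00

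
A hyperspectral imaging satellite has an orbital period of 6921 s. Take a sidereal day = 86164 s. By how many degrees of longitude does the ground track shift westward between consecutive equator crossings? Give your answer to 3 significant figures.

28.9°

During one orbit Earth rotates (6921.0 / 86164) × 360° = 28.92°.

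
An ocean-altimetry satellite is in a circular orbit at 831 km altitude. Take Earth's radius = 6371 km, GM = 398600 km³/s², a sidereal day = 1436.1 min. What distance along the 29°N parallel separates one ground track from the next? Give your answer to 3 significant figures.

2470 km

Semi-major axis a = 6371 + 831 = 7202 km. Period T = 2π√(a³/μ) = 2π√(7202³/398600) = 6082.6 s = 101.38 min.
Node shift per orbit = (6082.6/86166) × 360° = 25.41°.
Equatorial spacing = 25.41 × 111.2 km/° = 2826 km.
At 29° latitude, spacing = 2826 × cos(29°) = 2472 km.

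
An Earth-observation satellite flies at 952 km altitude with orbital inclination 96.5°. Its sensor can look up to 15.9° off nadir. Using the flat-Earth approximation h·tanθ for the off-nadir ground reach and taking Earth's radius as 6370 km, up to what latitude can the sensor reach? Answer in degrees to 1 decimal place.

85.9°

Retrograde orbit: the ground track reaches ±(180° − i) = ±(180 − 96.5) = ±83.5°.
Sensor half-swath on the ground ≈ 952·tan(15.9°) = 271 km = 2.44° of latitude.
Maximum observable latitude ≈ 83.5 + 2.44 = 85.9°.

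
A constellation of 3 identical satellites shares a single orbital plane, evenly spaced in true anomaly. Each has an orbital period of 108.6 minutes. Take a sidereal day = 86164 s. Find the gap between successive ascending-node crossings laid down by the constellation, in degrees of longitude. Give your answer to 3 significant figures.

T = 108.6 min = 6516.0 s.
Single-satellite node shift = (6516.0/86164) × 360° = 27.22°.
With 3 satellites evenly phased, successive equator crossings are 27.22/3 = 9.075° apart.

9.07°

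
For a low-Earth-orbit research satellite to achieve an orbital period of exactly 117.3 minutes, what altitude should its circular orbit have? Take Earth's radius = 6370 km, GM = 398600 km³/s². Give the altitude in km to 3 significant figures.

T = 117.3 min = 7038.0 s.
From T = 2π√(a³/μ): a = (μ T²/4π²)^(1/3) = (398600 × 7038.0² / 4π²)^(1/3) = 7938 km.
Altitude h = a − R = 7938 − 6370 = 1568 km.

1570 km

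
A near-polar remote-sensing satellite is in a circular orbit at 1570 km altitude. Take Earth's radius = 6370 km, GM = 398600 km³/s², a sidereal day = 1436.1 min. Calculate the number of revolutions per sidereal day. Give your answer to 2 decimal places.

12.24

Semi-major axis a = 6370 + 1570 = 7940 km. Period T = 2π√(a³/μ) = 2π√(7940³/398600) = 7041.1 s = 117.35 min.
Orbits per sidereal day = 86166 / 7041.1 = 12.238.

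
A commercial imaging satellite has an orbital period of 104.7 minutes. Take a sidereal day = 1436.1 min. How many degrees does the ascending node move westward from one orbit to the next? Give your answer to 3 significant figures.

T = 104.7 min = 6282.0 s.
During one orbit Earth rotates (6282.0 / 86166) × 360° = 26.25°.

26.2°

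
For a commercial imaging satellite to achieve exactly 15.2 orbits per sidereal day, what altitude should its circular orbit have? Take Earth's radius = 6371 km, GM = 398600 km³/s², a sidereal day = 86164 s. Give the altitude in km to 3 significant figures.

Required period T = 86164 / 15.2 = 5668.7 s.
From T = 2π√(a³/μ): a = (μ T²/4π²)^(1/3) = (398600 × 5668.7² / 4π²)^(1/3) = 6871 km.
Altitude h = a − R = 6871 − 6371 = 500 km.

500 km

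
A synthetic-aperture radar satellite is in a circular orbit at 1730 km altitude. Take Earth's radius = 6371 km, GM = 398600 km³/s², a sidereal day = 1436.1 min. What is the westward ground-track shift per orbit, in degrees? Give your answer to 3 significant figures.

30.3°

Semi-major axis a = 6371 + 1730 = 8101 km. Period T = 2π√(a³/μ) = 2π√(8101³/398600) = 7256.4 s = 120.94 min.
During one orbit Earth rotates (7256.4 / 86166) × 360° = 30.32°.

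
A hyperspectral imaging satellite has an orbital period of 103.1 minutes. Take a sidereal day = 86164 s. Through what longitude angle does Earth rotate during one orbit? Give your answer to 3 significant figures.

25.8°

T = 103.1 min = 6186.0 s.
During one orbit Earth rotates (6186.0 / 86164) × 360° = 25.85°.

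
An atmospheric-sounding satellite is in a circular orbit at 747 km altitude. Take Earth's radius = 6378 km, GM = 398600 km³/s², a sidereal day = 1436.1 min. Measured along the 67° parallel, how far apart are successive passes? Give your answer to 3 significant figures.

Semi-major axis a = 6378 + 747 = 7125 km. Period T = 2π√(a³/μ) = 2π√(7125³/398600) = 5985.3 s = 99.76 min.
Node shift per orbit = (5985.3/86166) × 360° = 25.01°.
Equatorial spacing = 25.01 × 111.3 km/° = 2784 km.
At 67° latitude, spacing = 2784 × cos(67°) = 1088 km.

1090 km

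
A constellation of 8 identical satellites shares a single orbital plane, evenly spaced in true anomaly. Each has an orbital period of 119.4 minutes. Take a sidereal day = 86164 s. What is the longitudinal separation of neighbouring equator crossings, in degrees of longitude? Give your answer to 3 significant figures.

T = 119.4 min = 7164.0 s.
Single-satellite node shift = (7164.0/86164) × 360° = 29.93°.
With 8 satellites evenly phased, successive equator crossings are 29.93/8 = 3.741° apart.

3.74°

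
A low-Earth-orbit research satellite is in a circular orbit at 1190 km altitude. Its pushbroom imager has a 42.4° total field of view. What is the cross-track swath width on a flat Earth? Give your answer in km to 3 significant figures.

Half-angle = 42.4°/2 = 21.2°.
Swath width ≈ 2h·tan(θ/2) = 2 × 1190 × tan(21.2°) = 923.1 km.

923 km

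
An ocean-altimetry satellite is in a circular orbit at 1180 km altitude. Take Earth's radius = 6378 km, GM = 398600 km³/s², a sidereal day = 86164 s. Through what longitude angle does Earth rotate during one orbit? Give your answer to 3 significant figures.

27.3°

Semi-major axis a = 6378 + 1180 = 7558 km. Period T = 2π√(a³/μ) = 2π√(7558³/398600) = 6539.2 s = 108.99 min.
During one orbit Earth rotates (6539.2 / 86164) × 360° = 27.32°.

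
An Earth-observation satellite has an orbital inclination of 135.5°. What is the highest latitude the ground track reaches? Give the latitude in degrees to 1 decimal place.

44.5°

Retrograde orbit: the ground track reaches ±(180° − i) = ±(180 − 135.5) = ±44.5°.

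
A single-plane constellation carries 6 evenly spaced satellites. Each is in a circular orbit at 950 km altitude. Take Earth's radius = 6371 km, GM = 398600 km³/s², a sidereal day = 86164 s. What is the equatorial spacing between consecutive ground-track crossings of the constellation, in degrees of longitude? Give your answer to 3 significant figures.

Semi-major axis a = 6371 + 950 = 7321 km. Period T = 2π√(a³/μ) = 2π√(7321³/398600) = 6234.0 s = 103.90 min.
Single-satellite node shift = (6234.0/86164) × 360° = 26.05°.
With 6 satellites evenly phased, successive equator crossings are 26.05/6 = 4.341° apart.

4.34°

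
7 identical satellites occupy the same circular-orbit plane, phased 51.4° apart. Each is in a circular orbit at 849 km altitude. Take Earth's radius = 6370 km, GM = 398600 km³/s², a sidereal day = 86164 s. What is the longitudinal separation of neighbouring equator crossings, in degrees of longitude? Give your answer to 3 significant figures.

3.64°

Semi-major axis a = 6370 + 849 = 7219 km. Period T = 2π√(a³/μ) = 2π√(7219³/398600) = 6104.2 s = 101.74 min.
Single-satellite node shift = (6104.2/86164) × 360° = 25.50°.
With 7 satellites evenly phased, successive equator crossings are 25.50/7 = 3.643° apart.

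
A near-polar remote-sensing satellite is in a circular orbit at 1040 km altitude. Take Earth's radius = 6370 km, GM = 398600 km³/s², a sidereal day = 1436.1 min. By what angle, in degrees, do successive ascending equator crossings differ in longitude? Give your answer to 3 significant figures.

Semi-major axis a = 6370 + 1040 = 7410 km. Period T = 2π√(a³/μ) = 2π√(7410³/398600) = 6348.0 s = 105.80 min.
During one orbit Earth rotates (6348.0 / 86166) × 360° = 26.52°.

26.5°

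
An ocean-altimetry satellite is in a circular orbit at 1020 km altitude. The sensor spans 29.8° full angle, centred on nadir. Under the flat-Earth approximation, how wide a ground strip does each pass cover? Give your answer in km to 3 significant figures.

Half-angle = 29.8°/2 = 14.9°.
Swath width ≈ 2h·tan(θ/2) = 2 × 1020 × tan(14.9°) = 542.8 km.

543 km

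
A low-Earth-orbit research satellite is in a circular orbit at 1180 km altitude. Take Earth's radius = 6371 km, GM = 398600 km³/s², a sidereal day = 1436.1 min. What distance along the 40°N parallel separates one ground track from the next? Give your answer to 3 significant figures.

2320 km

Semi-major axis a = 6371 + 1180 = 7551 km. Period T = 2π√(a³/μ) = 2π√(7551³/398600) = 6530.1 s = 108.83 min.
Node shift per orbit = (6530.1/86166) × 360° = 27.28°.
Equatorial spacing = 27.28 × 111.2 km/° = 3034 km.
At 40° latitude, spacing = 3034 × cos(40°) = 2324 km.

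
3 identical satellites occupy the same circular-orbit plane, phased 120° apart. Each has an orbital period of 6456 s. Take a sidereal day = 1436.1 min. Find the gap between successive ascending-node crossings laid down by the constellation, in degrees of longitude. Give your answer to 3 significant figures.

8.99°

Single-satellite node shift = (6456.0/86166) × 360° = 26.97°.
With 3 satellites evenly phased, successive equator crossings are 26.97/3 = 8.991° apart.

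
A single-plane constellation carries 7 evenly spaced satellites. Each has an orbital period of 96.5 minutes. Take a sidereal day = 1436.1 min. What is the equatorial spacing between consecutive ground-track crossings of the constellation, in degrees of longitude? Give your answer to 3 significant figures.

T = 96.5 min = 5790.0 s.
Single-satellite node shift = (5790.0/86166) × 360° = 24.19°.
With 7 satellites evenly phased, successive equator crossings are 24.19/7 = 3.456° apart.

3.46°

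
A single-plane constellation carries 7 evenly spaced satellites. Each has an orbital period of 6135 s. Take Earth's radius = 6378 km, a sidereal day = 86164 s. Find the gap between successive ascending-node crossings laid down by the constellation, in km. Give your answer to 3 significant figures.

Single-satellite node shift = (6135.0/86164) × 360° = 25.63°.
With 7 satellites evenly phased, successive equator crossings are 25.63/7 = 3.662° apart.
That is 3.662 × 111.3 = 408 km at the equator.

408 km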